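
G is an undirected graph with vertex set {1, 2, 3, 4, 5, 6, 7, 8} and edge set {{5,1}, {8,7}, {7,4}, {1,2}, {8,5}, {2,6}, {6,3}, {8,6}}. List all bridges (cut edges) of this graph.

3-6, 4-7, 7-8

The edges on the cycle 8-5-1-2-6-8 are not bridges since each lies on that cycle.
But removing 6 - 3 disconnects 6 from 3; removing 7 - 4 disconnects 7 from 4; removing 8 - 7 disconnects 8 from 7 — these are bridges.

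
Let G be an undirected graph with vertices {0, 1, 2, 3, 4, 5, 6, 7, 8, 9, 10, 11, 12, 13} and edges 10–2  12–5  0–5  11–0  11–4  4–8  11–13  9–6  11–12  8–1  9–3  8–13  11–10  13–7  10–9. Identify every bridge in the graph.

The edges on the cycle 11-12-5-0-11 are not bridges since each lies on that cycle.
But removing 10–2 disconnects 10 from 2; removing 9–3 disconnects 9 from 3; removing 7–13 disconnects 7 from 13; removing 8–1 disconnects 8 from 1 — these are bridges.
In total 7 edges are bridges.

1-8, 10-11, 10-2, 10-9, 13-7, 3-9, 6-9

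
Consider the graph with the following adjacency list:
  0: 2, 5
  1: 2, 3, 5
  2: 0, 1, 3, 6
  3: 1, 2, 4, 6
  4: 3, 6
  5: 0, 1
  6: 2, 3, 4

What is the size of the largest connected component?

Starting from 0 we can reach 0, 1, 2, 3, 4, 5, 6. That is one component of size 7.
The largest has 7 vertices.

7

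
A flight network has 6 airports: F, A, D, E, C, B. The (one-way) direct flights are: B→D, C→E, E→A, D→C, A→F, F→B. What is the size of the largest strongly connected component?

{A, B, C, D, E, F} are all mutually reachable — one SCC of size 6.
The largest has 6 vertices.

6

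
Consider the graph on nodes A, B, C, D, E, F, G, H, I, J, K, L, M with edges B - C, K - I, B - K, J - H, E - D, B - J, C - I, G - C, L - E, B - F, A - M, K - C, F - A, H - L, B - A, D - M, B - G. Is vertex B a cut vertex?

Yes

Deleting B raises the number of components from 1 to 2, so B is a cut vertex.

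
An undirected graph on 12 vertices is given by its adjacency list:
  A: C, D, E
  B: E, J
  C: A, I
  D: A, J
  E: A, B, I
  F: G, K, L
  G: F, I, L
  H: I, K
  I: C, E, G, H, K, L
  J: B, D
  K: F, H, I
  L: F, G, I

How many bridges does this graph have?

0

The edges on the cycle E-B-J-D-A-E are not bridges since each lies on that cycle.
Every edge lies on some cycle, so there are no bridges.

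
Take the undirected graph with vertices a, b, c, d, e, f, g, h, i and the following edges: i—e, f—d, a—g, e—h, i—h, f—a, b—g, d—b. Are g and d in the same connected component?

Yes

From g we can reach a, b, d, f, g, which includes d.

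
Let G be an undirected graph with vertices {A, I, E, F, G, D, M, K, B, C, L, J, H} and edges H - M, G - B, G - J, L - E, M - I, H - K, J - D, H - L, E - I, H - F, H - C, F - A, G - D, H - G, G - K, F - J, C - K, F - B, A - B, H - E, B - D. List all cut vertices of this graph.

H

Removing H increases the component count from 1 to 2, so H is a cut vertex.
By contrast removing M leaves 1 component; it is not a cut vertex. No other vertex is a cut vertex either.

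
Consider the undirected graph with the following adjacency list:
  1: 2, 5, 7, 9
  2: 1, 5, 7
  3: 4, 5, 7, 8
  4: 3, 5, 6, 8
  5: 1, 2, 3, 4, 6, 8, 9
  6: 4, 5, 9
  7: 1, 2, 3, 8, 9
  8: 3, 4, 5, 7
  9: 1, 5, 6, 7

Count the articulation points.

0

Removing 6, for instance, still leaves 1 component. No single vertex removal increases the component count — the graph has no articulation points.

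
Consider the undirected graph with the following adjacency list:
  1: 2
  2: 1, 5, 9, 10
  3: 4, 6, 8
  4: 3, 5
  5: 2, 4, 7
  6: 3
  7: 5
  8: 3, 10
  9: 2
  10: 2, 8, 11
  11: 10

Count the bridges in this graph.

5

The edges on the cycle 3-8-10-2-5-4-3 are not bridges since each lies on that cycle.
But removing 11-10 disconnects 11 from 10; removing 9-2 disconnects 9 from 2; removing 3-6 disconnects 3 from 6; removing 2-1 disconnects 2 from 1 — these are bridges.
In total 5 edges are bridges.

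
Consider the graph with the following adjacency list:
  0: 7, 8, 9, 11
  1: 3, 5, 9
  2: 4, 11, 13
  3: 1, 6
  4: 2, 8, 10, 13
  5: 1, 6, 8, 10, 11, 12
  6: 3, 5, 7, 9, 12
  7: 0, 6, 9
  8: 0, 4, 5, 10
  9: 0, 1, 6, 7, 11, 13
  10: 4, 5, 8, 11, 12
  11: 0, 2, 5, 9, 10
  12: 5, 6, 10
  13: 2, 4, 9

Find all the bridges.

The edges on the cycle 11-5-6-7-9-13-2-11 are not bridges since each lies on that cycle.
Every edge lies on some cycle, so there are no bridges.

none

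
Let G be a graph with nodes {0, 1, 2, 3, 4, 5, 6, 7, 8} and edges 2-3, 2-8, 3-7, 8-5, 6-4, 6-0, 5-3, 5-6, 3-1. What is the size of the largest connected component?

9

Starting from 0 we can reach 0, 1, 2, 3, 4, 5, 6, 7, 8. That is one component of size 9.
The largest has 9 vertices.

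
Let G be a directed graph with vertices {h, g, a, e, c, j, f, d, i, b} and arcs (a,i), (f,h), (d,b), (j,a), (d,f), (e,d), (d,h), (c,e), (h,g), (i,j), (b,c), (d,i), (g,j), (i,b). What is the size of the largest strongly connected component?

{a, b, c, d, e, f, g, h, i, j} are all mutually reachable — one SCC of size 10.
The largest has 10 vertices.

10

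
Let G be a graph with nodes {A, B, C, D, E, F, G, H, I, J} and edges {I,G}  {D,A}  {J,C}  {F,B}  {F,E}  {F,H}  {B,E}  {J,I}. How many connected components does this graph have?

3

Starting from A we can reach A, D. That is one component of size 2.
Starting from C we can reach C, G, I, J. That is one component of size 4.
Starting from B we can reach B, E, F, H. That is one component of size 4.
Total: 3 components.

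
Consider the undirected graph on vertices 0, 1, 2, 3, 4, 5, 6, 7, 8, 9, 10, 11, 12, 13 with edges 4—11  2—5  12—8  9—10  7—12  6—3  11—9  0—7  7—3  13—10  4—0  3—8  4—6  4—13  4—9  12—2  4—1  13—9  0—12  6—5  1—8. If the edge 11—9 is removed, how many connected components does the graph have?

1

11 and 9 are still connected via 11-4-9, so the component count stays at 1.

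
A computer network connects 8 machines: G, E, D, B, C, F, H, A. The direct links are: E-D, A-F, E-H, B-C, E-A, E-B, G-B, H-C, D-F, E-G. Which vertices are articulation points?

Removing E increases the component count from 1 to 2, so E is a cut vertex.
By contrast removing A leaves 1 component; it is not a cut vertex. No other vertex is a cut vertex either.

E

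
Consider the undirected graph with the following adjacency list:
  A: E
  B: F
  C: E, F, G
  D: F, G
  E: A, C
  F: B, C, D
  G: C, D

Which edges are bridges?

The edges on the cycle C-G-D-F-C are not bridges since each lies on that cycle.
But removing F-B disconnects F from B; removing E-C disconnects E from C; removing E-A disconnects E from A — these are bridges.

A-E, B-F, C-E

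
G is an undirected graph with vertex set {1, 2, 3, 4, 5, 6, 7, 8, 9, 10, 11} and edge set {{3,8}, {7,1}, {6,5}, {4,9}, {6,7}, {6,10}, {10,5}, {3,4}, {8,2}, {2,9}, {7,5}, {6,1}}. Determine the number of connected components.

11 is isolated — a component by itself.
Starting from 1 we can reach 1, 5, 6, 7, 10. That is one component of size 5.
Starting from 2 we can reach 2, 3, 4, 8, 9. That is one component of size 5.
Total: 3 components.

3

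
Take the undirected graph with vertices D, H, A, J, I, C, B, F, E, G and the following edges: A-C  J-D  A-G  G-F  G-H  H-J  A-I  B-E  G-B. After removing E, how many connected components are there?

With E gone, the remaining components are: {A, B, C, D, F, G, H, I, J}.
That is 1 component.

1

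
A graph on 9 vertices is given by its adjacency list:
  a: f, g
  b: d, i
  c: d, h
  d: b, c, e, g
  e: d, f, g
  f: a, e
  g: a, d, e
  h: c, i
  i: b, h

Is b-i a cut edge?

No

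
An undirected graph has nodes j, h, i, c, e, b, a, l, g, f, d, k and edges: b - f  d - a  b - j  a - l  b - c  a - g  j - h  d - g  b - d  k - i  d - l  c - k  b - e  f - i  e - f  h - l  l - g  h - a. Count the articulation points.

1

Removing b increases the component count from 1 to 2, so b is a cut vertex.
By contrast removing h leaves 1 component; it is not a cut vertex. No other vertex is a cut vertex either.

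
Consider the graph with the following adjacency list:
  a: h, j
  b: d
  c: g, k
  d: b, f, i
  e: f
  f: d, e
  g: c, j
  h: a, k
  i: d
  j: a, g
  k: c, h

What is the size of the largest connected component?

Starting from b we can reach b, d, e, f, i. That is one component of size 5.
Starting from a we can reach a, c, g, h, j, k. That is one component of size 6.
The largest has 6 vertices.

6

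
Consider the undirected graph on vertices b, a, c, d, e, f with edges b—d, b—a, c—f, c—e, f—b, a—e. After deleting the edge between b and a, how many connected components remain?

b and a are still connected via b-f-c-e-a, so the component count stays at 1.

1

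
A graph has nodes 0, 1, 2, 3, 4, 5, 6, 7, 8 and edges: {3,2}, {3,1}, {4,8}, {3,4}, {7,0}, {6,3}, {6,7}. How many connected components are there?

2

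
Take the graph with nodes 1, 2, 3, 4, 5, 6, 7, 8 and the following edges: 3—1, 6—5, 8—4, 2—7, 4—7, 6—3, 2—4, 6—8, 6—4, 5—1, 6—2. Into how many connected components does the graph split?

1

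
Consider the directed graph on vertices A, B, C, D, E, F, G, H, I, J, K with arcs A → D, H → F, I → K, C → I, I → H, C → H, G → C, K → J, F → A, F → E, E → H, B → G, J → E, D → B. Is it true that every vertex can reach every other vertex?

Yes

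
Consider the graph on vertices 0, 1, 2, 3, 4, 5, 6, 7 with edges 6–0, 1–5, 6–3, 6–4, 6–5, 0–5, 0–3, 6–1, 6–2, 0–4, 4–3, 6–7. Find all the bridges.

2-6, 6-7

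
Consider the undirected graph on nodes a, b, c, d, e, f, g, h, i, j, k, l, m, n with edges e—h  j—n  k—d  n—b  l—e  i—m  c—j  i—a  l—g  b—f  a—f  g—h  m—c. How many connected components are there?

3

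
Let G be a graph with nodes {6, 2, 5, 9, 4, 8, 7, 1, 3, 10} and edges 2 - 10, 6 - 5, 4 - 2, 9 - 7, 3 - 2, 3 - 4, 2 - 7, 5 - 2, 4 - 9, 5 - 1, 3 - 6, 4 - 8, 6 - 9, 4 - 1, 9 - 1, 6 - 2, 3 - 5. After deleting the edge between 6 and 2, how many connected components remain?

1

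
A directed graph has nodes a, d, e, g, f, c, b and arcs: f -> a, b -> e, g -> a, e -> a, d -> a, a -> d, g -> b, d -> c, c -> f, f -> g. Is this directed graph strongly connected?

Yes

From b we can reach every vertex (a, b, c, d, e, f, g), and every vertex can reach b (a, b, c, d, e, f, g). So the whole graph is one strongly connected component.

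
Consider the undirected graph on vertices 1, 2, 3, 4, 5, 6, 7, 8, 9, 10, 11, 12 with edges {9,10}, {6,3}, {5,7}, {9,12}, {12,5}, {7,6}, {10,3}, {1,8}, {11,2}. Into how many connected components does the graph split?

4 is isolated — a component by itself.
Starting from 1 we can reach 1, 8. That is one component of size 2.
Starting from 2 we can reach 2, 11. That is one component of size 2.
Starting from 3 we can reach 3, 5, 6, 7, 9, 10, 12. That is one component of size 7.
Total: 4 components.

4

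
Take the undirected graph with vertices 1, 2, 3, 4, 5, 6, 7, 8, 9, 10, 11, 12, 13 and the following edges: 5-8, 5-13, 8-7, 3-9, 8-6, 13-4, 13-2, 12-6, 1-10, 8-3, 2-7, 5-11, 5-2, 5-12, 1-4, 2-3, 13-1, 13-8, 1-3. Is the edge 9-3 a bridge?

Yes

Removing 9-3 leaves no path between 9 and 3: the component count goes from 1 to 2. So it is a bridge.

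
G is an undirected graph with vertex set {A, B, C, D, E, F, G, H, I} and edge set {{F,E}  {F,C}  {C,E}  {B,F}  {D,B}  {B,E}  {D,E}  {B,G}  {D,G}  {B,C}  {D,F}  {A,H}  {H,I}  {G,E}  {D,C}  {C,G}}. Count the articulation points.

1

Removing H increases the component count from 2 to 3, so H is a cut vertex.
By contrast removing D leaves 2 components; it is not a cut vertex. No other vertex is a cut vertex either.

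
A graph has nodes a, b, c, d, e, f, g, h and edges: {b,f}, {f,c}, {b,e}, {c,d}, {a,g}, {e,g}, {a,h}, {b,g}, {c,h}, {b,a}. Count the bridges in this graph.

The edges on the cycle b-e-g-b are not bridges since each lies on that cycle.
But removing d—c disconnects d from c — this is a bridge.

1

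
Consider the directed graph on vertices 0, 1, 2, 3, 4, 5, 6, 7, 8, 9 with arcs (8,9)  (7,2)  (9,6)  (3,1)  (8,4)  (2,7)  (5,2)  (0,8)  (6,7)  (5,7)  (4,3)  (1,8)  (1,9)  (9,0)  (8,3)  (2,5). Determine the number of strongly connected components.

3

{0, 1, 3, 4, 8, 9} are all mutually reachable — one SCC of size 6.
{2, 5, 7} are all mutually reachable — one SCC of size 3.
{6} is an SCC by itself.
That gives 3 strongly connected components.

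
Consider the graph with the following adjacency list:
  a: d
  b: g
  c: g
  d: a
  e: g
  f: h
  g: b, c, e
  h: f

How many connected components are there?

3

Starting from f we can reach f, h. That is one component of size 2.
Starting from a we can reach a, d. That is one component of size 2.
Starting from b we can reach b, c, e, g. That is one component of size 4.
Total: 3 components.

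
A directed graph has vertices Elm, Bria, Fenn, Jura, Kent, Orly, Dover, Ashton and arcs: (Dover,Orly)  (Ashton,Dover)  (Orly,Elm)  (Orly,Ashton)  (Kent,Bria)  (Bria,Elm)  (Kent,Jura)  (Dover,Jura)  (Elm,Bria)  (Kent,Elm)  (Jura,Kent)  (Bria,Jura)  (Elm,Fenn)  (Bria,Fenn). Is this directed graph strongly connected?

No

There is no directed path from Bria to Dover, so the graph is not strongly connected.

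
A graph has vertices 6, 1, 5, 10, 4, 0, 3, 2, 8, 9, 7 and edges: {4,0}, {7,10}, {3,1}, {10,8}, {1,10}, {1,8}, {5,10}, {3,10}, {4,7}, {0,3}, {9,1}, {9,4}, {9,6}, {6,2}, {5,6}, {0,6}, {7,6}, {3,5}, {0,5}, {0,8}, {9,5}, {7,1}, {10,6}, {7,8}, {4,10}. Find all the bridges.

2-6

The edges on the cycle 4-0-3-10-7-4 are not bridges since each lies on that cycle.
But removing 2-6 disconnects 2 from 6 — this is a bridge.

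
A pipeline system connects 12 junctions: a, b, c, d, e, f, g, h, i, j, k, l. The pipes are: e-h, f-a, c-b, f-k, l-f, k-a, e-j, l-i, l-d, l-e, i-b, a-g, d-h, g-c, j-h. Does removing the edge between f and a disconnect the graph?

No

After removing f-a, the path f-k-a still connects them, so the edge is not a bridge.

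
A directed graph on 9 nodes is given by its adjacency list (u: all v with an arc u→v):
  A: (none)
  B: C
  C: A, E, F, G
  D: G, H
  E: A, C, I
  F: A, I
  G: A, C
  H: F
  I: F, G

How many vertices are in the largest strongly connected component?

5

{C, E, F, G, I} are all mutually reachable — one SCC of size 5.
{H} is an SCC by itself.
{A} is an SCC by itself.
{B} is an SCC by itself.
{D} is an SCC by itself.
The largest has 5 vertices.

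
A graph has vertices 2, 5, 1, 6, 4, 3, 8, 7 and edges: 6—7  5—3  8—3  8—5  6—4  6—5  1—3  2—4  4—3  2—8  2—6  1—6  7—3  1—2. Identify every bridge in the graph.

none

The edges on the cycle 6-7-3-4-6 are not bridges since each lies on that cycle.
Every edge lies on some cycle, so there are no bridges.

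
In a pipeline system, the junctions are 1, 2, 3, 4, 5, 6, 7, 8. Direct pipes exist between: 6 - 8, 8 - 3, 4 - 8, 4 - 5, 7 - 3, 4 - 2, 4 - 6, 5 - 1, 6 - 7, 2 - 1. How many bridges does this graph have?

0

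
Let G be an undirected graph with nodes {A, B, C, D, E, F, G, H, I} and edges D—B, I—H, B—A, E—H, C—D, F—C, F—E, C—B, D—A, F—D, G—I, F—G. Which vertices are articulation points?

Removing F increases the component count from 1 to 2, so F is a cut vertex.
By contrast removing H leaves 1 component; it is not a cut vertex. No other vertex is a cut vertex either.

F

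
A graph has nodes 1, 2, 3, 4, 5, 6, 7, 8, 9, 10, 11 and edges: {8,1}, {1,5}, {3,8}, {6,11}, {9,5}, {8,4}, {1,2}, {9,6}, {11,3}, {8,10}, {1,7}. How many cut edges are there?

The edges on the cycle 9-6-11-3-8-1-5-9 are not bridges since each lies on that cycle.
But removing 10—8 disconnects 10 from 8; removing 4—8 disconnects 4 from 8; removing 1—7 disconnects 1 from 7; removing 2—1 disconnects 2 from 1 — these are bridges.
That makes 4 bridges.

4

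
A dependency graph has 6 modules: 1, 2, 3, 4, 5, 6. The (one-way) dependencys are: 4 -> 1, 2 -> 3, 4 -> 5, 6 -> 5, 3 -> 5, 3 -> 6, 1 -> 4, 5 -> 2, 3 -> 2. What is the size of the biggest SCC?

{2, 3, 5, 6} are all mutually reachable — one SCC of size 4.
{1, 4} are all mutually reachable — one SCC of size 2.
The largest has 4 vertices.

4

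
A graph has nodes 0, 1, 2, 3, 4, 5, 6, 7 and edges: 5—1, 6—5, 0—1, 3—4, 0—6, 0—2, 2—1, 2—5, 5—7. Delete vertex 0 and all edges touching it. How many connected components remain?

With 0 gone, the remaining components are: {3, 4}; {1, 2, 5, 6, 7}.
That is 2 components.

2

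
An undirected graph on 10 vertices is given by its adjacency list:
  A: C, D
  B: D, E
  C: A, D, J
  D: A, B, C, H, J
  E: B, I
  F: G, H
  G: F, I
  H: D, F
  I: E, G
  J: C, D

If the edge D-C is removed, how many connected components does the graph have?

D and C are still connected via D-J-C, so the component count stays at 1.

1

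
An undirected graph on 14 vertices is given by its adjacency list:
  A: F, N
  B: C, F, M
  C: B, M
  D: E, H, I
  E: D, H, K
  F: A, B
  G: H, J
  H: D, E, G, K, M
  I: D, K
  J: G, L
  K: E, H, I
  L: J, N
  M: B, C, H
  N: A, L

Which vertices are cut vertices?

Removing H increases the component count from 1 to 2, so H is a cut vertex.
By contrast removing G leaves 1 component; it is not a cut vertex. No other vertex is a cut vertex either.

H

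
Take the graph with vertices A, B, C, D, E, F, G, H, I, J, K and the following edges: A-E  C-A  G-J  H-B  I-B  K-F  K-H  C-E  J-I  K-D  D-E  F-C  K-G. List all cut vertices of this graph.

Removing K increases the component count from 1 to 2, so K is a cut vertex.
By contrast removing I leaves 1 component; it is not a cut vertex. No other vertex is a cut vertex either.

K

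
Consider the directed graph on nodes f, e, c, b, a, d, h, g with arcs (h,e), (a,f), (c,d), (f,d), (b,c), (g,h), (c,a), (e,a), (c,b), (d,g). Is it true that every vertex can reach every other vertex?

No

There is no directed path from e to c, so the graph is not strongly connected.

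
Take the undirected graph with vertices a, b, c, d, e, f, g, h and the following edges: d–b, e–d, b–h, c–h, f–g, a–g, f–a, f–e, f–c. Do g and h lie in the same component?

Yes

From g we can reach a, b, c, d, e, f, g, h, which includes h.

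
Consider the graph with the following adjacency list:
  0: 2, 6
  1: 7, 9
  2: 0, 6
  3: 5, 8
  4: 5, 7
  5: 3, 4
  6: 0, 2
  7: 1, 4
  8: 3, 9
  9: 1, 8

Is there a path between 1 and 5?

From 1 we can reach 1, 3, 4, 5, 7, 8, 9, which includes 5.

Yes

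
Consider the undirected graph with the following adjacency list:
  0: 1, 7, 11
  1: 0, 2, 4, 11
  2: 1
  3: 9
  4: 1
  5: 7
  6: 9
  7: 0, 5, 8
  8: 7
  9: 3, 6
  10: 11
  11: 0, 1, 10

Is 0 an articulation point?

Deleting 0 raises the number of components from 2 to 3, so 0 is a cut vertex.

Yes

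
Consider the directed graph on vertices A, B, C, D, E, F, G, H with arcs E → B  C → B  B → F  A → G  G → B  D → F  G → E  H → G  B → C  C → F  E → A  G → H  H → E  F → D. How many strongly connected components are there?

{A, E, G, H} are all mutually reachable — one SCC of size 4.
{D, F} are all mutually reachable — one SCC of size 2.
{B, C} are all mutually reachable — one SCC of size 2.
That gives 3 strongly connected components.

3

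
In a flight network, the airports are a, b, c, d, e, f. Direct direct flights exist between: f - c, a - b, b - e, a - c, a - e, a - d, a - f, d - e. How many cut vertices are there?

1

Removing a increases the component count from 1 to 2, so a is a cut vertex.
By contrast removing b leaves 1 component; it is not a cut vertex. No other vertex is a cut vertex either.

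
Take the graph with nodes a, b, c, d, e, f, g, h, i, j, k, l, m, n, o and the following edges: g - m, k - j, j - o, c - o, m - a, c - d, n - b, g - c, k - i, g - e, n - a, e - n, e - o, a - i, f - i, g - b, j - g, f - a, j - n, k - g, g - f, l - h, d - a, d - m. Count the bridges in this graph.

The edges on the cycle g-c-d-a-f-g are not bridges since each lies on that cycle.
But removing l - h disconnects l from h — this is a bridge.

1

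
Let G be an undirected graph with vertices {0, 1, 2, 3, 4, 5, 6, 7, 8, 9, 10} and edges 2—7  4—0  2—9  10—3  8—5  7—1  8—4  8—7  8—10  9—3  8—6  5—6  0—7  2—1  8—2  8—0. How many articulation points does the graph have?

Removing 8 increases the component count from 1 to 2, so 8 is a cut vertex.
By contrast removing 2 leaves 1 component; it is not a cut vertex. No other vertex is a cut vertex either.

1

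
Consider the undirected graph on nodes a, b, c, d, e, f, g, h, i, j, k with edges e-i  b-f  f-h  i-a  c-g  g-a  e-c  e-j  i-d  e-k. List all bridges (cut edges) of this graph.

b-f, d-i, e-j, e-k, f-h

The edges on the cycle e-i-a-g-c-e are not bridges since each lies on that cycle.
But removing j-e disconnects j from e; removing f-h disconnects f from h; removing b-f disconnects b from f; removing i-d disconnects i from d — these are bridges.
In total 5 edges are bridges.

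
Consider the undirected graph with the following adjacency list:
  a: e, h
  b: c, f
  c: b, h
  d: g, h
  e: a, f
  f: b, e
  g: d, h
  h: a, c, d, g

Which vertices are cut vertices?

Removing h increases the component count from 1 to 2, so h is a cut vertex.
By contrast removing a leaves 1 component; it is not a cut vertex. No other vertex is a cut vertex either.

h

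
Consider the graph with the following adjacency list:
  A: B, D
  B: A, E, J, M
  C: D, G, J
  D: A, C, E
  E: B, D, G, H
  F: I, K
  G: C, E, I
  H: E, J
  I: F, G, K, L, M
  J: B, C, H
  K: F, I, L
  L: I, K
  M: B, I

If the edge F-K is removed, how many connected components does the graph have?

F and K are still connected via F-I-K, so the component count stays at 1.

1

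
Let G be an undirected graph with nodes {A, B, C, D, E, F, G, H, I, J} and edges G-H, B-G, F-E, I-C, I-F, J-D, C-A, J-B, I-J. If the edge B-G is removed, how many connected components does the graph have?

2

Before removal there is 1 component.
B-G is a bridge — removing it separates B's side from G's side.
After removal: 2 components.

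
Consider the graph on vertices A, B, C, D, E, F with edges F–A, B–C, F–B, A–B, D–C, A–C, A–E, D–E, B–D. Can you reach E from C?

Yes

From C we can reach A, B, C, D, E, F, which includes E.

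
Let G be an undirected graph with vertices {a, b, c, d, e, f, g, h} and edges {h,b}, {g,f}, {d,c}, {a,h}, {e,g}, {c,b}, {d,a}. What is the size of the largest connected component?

5

Starting from e we can reach e, f, g. That is one component of size 3.
Starting from a we can reach a, b, c, d, h. That is one component of size 5.
The largest has 5 vertices.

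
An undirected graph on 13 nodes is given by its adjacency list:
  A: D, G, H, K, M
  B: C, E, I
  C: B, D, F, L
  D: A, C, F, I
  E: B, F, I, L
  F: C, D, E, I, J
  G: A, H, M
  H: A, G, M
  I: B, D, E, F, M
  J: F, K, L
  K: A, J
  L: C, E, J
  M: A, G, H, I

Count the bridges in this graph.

0

The edges on the cycle F-C-D-F are not bridges since each lies on that cycle.
Every edge lies on some cycle, so there are no bridges.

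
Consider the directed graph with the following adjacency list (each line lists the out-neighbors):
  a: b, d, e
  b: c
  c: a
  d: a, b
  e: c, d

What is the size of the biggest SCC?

{a, b, c, d, e} are all mutually reachable — one SCC of size 5.
The largest has 5 vertices.

5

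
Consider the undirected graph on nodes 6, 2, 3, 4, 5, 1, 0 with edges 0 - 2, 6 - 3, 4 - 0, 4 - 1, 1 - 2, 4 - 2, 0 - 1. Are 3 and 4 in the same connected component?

The component containing 3 is {3, 6}, and 4 is not in it.

No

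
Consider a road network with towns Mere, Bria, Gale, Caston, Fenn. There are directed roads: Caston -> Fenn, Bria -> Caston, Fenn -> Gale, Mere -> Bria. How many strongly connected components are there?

5

{Caston} is an SCC by itself.
{Mere} is an SCC by itself.
{Gale} is an SCC by itself.
{Bria} is an SCC by itself.
{Fenn} is an SCC by itself.
That gives 5 strongly connected components.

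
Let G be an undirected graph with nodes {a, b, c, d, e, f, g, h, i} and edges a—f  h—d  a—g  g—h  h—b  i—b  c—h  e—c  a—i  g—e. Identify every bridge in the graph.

a-f, d-h

The edges on the cycle g-e-c-h-g are not bridges since each lies on that cycle.
But removing d—h disconnects d from h; removing f—a disconnects f from a — these are bridges.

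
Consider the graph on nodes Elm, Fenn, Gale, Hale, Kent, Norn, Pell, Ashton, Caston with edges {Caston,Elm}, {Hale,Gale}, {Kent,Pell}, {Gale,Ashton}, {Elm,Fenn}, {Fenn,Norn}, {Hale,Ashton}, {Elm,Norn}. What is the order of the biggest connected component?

Starting from Kent we can reach Kent, Pell. That is one component of size 2.
Starting from Gale we can reach Gale, Hale, Ashton. That is one component of size 3.
Starting from Elm we can reach Elm, Fenn, Norn, Caston. That is one component of size 4.
The largest has 4 vertices.

4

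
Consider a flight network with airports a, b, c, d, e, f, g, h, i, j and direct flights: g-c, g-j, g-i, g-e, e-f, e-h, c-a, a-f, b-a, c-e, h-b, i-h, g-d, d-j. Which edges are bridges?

none

The edges on the cycle g-d-j-g are not bridges since each lies on that cycle.
Every edge lies on some cycle, so there are no bridges.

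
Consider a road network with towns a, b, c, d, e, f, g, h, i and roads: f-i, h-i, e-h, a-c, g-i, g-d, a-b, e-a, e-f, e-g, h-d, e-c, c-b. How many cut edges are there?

0

The edges on the cycle e-f-i-h-e are not bridges since each lies on that cycle.
Every edge lies on some cycle, so there are no bridges.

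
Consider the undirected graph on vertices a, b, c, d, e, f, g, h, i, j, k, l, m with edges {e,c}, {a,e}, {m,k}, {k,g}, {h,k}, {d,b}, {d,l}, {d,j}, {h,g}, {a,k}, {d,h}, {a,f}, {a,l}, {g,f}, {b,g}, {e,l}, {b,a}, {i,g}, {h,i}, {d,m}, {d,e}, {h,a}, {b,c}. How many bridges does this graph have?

1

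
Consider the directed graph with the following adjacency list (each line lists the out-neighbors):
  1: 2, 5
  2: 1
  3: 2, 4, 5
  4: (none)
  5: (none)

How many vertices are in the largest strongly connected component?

2

{1, 2} are all mutually reachable — one SCC of size 2.
{3} is an SCC by itself.
{5} is an SCC by itself.
{4} is an SCC by itself.
The largest has 2 vertices.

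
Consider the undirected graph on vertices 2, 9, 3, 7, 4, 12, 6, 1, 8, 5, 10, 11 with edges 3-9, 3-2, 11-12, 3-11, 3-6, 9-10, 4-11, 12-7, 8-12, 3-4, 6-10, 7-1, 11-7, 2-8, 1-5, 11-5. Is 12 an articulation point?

Deleting 12 leaves 1 component (was 1) (its neighbors 7, 8, 11 remain connected to each other), so 12 is not a cut vertex.

No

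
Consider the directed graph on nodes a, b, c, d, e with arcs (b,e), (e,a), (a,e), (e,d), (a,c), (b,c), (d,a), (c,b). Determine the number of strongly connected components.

{a, b, c, d, e} are all mutually reachable — one SCC of size 5.
That gives 1 strongly connected component.

1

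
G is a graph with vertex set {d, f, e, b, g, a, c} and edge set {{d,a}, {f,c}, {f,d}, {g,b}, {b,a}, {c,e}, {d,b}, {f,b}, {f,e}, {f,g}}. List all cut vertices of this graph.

f

Removing f increases the component count from 1 to 2, so f is a cut vertex.
By contrast removing b leaves 1 component; it is not a cut vertex. No other vertex is a cut vertex either.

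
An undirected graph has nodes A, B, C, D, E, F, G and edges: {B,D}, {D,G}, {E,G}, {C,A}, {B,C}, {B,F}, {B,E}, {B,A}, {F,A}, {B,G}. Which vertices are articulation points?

B

Removing B increases the component count from 1 to 2, so B is a cut vertex.
By contrast removing A leaves 1 component; it is not a cut vertex. No other vertex is a cut vertex either.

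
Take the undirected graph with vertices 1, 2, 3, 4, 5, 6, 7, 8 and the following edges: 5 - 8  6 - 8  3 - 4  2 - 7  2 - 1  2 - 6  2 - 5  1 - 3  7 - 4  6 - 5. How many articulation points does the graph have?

1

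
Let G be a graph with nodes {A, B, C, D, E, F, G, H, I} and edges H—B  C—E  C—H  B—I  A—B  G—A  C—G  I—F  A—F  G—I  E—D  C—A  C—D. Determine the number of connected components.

Starting from A we can reach A, B, C, D, E, F, G, H, I. That is one component of size 9.
Total: 1 component.

1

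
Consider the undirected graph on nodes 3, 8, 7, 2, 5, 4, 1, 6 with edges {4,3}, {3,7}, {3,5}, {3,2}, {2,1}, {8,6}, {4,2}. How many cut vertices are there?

2

Removing 2 increases the component count from 2 to 3, so 2 is a cut vertex.
Removing 3 increases the component count from 2 to 4, so 3 is a cut vertex.
By contrast removing 5 leaves 2 components; it is not a cut vertex. No other vertex is a cut vertex either.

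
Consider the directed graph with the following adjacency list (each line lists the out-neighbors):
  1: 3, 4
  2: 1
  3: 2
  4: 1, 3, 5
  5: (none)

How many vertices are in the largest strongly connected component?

{1, 2, 3, 4} are all mutually reachable — one SCC of size 4.
{5} is an SCC by itself.
The largest has 4 vertices.

4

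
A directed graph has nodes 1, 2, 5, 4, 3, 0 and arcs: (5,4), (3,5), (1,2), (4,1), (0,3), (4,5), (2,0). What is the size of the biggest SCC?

6

{0, 1, 2, 3, 4, 5} are all mutually reachable — one SCC of size 6.
The largest has 6 vertices.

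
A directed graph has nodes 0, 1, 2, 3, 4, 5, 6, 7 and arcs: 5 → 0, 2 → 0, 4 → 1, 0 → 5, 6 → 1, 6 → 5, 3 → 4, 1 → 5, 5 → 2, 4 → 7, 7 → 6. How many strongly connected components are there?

6

{0, 2, 5} are all mutually reachable — one SCC of size 3.
{7} is an SCC by itself.
{1} is an SCC by itself.
{4} is an SCC by itself.
{6} is an SCC by itself.
(and 1 more singleton SCC)
That gives 6 strongly connected components.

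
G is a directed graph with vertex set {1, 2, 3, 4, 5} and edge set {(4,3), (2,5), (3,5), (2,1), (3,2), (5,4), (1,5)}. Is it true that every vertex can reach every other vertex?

Yes

From 2 we can reach every vertex (1, 2, 3, 4, 5), and every vertex can reach 2 (1, 2, 3, 4, 5). So the whole graph is one strongly connected component.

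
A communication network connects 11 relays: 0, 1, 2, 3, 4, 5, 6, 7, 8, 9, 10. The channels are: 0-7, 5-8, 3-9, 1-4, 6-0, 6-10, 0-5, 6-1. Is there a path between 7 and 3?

No

The component containing 7 is {0, 1, 4, 5, 6, 7, 8, 10}, and 3 is not in it.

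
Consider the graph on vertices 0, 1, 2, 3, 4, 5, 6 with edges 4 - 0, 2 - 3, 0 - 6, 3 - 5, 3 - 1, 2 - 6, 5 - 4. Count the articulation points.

Removing 3 increases the component count from 1 to 2, so 3 is a cut vertex.
By contrast removing 4 leaves 1 component; it is not a cut vertex. No other vertex is a cut vertex either.

1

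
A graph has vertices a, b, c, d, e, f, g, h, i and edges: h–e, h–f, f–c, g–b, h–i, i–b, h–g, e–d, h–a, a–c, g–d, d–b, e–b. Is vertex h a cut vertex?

Yes

Deleting h raises the number of components from 1 to 2, so h is a cut vertex.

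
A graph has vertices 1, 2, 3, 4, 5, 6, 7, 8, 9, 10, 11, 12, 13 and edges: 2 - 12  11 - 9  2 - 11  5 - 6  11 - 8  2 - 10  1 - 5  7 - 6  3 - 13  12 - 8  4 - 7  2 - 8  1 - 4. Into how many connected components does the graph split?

Starting from 3 we can reach 3, 13. That is one component of size 2.
Starting from 1 we can reach 1, 4, 5, 6, 7. That is one component of size 5.
Starting from 2 we can reach 2, 8, 9, 10, 11, 12. That is one component of size 6.
Total: 3 components.

3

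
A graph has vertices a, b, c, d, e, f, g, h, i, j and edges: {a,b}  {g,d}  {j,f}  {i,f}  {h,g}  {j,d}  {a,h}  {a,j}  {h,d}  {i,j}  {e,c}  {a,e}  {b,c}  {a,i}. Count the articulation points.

1

Removing a increases the component count from 1 to 2, so a is a cut vertex.
By contrast removing c leaves 1 component; it is not a cut vertex. No other vertex is a cut vertex either.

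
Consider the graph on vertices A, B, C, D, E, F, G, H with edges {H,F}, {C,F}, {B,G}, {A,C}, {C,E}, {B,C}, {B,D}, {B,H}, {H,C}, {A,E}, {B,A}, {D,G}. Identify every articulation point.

Removing B increases the component count from 1 to 2, so B is a cut vertex.
By contrast removing F leaves 1 component; it is not a cut vertex. No other vertex is a cut vertex either.

B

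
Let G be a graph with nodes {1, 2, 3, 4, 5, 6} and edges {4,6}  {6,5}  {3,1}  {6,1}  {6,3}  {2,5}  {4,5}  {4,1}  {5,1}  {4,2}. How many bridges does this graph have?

0

The edges on the cycle 4-6-5-2-4 are not bridges since each lies on that cycle.
Every edge lies on some cycle, so there are no bridges.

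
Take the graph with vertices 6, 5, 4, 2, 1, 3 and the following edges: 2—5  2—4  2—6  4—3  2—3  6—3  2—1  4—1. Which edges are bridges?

2-5

The edges on the cycle 2-4-3-6-2 are not bridges since each lies on that cycle.
But removing 2—5 disconnects 2 from 5 — this is a bridge.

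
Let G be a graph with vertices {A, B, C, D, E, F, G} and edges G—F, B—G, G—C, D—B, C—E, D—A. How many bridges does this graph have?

6

removing A—D disconnects A from D; removing G—F disconnects G from F; removing C—G disconnects C from G; removing B—D disconnects B from D — these are bridges.
In total 6 edges are bridges.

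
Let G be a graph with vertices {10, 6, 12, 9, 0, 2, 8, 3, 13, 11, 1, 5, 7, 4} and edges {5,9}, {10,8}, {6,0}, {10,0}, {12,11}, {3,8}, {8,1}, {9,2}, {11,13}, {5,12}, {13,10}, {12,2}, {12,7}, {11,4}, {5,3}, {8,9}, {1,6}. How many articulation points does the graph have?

2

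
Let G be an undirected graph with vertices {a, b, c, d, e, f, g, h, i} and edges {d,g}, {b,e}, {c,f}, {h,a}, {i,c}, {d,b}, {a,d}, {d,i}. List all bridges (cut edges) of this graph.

removing d-b disconnects d from b; removing d-g disconnects d from g; removing d-a disconnects d from a; removing f-c disconnects f from c — these are bridges.
In total 8 edges are bridges.

a-d, a-h, b-d, b-e, c-f, c-i, d-g, d-i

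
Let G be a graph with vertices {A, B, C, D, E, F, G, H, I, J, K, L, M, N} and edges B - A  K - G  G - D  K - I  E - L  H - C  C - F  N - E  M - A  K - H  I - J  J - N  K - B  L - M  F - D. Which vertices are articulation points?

K

Removing K increases the component count from 1 to 2, so K is a cut vertex.
By contrast removing M leaves 1 component; it is not a cut vertex. No other vertex is a cut vertex either.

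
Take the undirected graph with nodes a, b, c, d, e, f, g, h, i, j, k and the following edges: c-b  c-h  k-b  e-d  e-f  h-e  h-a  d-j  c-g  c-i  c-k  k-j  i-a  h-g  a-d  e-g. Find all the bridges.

e-f

The edges on the cycle h-e-d-a-h are not bridges since each lies on that cycle.
But removing f-e disconnects f from e — this is a bridge.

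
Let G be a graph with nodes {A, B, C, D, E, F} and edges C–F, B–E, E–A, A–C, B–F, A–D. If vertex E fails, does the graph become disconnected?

No

Deleting E leaves 1 component (was 1) (its neighbors A, B remain connected to each other), so E is not a cut vertex.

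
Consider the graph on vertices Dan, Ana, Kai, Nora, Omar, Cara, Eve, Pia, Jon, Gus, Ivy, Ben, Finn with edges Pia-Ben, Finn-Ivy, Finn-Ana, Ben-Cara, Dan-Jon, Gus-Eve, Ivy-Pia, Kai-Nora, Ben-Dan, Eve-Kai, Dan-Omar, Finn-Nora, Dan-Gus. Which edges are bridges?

The edges on the cycle Finn-Ivy-Pia-Ben-Dan-Gus-Eve-Kai-Nora-Finn are not bridges since each lies on that cycle.
But removing Jon-Dan disconnects Jon from Dan; removing Ben-Cara disconnects Ben from Cara; removing Finn-Ana disconnects Finn from Ana; removing Omar-Dan disconnects Omar from Dan — these are bridges.

Ana-Finn, Ben-Cara, Dan-Jon, Dan-Omar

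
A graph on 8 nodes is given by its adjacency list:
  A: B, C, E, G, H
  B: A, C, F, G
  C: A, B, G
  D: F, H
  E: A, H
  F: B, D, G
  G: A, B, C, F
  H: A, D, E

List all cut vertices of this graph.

none

Removing C, for instance, still leaves 1 component. No single vertex removal increases the component count — the graph has no articulation points.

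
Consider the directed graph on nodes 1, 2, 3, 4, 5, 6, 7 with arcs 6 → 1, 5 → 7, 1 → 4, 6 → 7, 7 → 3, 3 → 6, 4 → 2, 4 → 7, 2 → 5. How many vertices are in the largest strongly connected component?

{1, 2, 3, 4, 5, 6, 7} are all mutually reachable — one SCC of size 7.
The largest has 7 vertices.

7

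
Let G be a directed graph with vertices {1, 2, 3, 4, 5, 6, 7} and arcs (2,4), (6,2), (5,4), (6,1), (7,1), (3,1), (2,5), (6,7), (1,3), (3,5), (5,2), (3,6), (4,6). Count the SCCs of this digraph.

{1, 2, 3, 4, 5, 6, 7} are all mutually reachable — one SCC of size 7.
That gives 1 strongly connected component.

1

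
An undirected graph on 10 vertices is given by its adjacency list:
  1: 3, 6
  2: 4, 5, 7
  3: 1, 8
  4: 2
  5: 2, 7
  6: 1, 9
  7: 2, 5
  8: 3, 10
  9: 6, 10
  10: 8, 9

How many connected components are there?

2

Starting from 2 we can reach 2, 4, 5, 7. That is one component of size 4.
Starting from 1 we can reach 1, 3, 6, 8, 9, 10. That is one component of size 6.
Total: 2 components.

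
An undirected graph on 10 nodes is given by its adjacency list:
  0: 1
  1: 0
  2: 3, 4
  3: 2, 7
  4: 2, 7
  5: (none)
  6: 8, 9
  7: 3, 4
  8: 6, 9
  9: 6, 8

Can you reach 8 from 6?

Yes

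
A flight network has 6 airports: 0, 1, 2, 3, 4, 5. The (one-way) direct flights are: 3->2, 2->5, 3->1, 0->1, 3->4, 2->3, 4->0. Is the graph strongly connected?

There is no directed path from 1 to 2, so the graph is not strongly connected.

No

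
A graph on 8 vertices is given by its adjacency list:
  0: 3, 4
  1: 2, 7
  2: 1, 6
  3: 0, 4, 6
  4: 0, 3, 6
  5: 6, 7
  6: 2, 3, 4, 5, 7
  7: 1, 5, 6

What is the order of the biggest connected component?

Starting from 0 we can reach 0, 1, 2, 3, 4, 5, 6, 7. That is one component of size 8.
The largest has 8 vertices.

8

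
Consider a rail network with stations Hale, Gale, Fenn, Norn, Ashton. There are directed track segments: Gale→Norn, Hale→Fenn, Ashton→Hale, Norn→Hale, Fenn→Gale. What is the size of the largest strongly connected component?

4

{Fenn, Gale, Hale, Norn} are all mutually reachable — one SCC of size 4.
{Ashton} is an SCC by itself.
The largest has 4 vertices.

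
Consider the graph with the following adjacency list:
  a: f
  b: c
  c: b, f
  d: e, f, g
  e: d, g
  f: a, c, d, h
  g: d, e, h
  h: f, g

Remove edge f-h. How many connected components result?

1

f and h are still connected via f-d-g-h, so the component count stays at 1.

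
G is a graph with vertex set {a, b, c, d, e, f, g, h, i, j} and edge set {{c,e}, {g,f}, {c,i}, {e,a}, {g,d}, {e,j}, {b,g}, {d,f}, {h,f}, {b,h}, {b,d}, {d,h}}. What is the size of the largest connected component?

5

Starting from b we can reach b, d, f, g, h. That is one component of size 5.
Starting from a we can reach a, c, e, i, j. That is one component of size 5.
The largest has 5 vertices.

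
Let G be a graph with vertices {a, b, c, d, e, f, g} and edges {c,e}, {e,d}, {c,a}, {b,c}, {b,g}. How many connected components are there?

2

f is isolated — a component by itself.
Starting from a we can reach a, b, c, d, e, g. That is one component of size 6.
Total: 2 components.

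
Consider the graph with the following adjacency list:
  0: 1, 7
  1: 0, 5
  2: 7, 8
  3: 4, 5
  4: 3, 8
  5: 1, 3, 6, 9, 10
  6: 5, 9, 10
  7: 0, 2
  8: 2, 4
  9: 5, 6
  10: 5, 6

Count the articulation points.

Removing 5 increases the component count from 1 to 2, so 5 is a cut vertex.
By contrast removing 6 leaves 1 component; it is not a cut vertex. No other vertex is a cut vertex either.

1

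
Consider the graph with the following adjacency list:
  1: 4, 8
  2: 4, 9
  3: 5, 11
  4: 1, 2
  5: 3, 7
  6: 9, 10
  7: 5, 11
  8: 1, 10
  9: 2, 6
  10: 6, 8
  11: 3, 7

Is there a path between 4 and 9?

From 4 we can reach 1, 2, 4, 6, 8, 9, 10, which includes 9.

Yes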